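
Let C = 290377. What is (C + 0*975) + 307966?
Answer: 598343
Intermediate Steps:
(C + 0*975) + 307966 = (290377 + 0*975) + 307966 = (290377 + 0) + 307966 = 290377 + 307966 = 598343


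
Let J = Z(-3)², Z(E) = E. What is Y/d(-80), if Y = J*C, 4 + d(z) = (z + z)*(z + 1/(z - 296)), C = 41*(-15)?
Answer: -260145/601432 ≈ -0.43254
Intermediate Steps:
C = -615
J = 9 (J = (-3)² = 9)
d(z) = -4 + 2*z*(z + 1/(-296 + z)) (d(z) = -4 + (z + z)*(z + 1/(z - 296)) = -4 + (2*z)*(z + 1/(-296 + z)) = -4 + 2*z*(z + 1/(-296 + z)))
Y = -5535 (Y = 9*(-615) = -5535)
Y/d(-80) = -5535*(-296 - 80)/(2*(592 + (-80)³ - 1*(-80) - 296*(-80)²)) = -5535*(-188/(592 - 512000 + 80 - 296*6400)) = -5535*(-188/(592 - 512000 + 80 - 1894400)) = -5535/(2*(-1/376)*(-2405728)) = -5535/601432/47 = -5535*47/601432 = -260145/601432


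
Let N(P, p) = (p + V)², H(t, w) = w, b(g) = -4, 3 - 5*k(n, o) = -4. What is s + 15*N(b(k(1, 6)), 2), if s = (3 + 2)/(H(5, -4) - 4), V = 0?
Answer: 475/8 ≈ 59.375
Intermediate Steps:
k(n, o) = 7/5 (k(n, o) = ⅗ - ⅕*(-4) = ⅗ + ⅘ = 7/5)
N(P, p) = p² (N(P, p) = (p + 0)² = p²)
s = -5/8 (s = (3 + 2)/(-4 - 4) = 5/(-8) = 5*(-⅛) = -5/8 ≈ -0.62500)
s + 15*N(b(k(1, 6)), 2) = -5/8 + 15*2² = -5/8 + 15*4 = -5/8 + 60 = 475/8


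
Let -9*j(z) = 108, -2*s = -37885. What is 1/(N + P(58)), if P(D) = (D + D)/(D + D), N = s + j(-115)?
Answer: 2/37863 ≈ 5.2822e-5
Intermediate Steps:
s = 37885/2 (s = -1/2*(-37885) = 37885/2 ≈ 18943.)
j(z) = -12 (j(z) = -1/9*108 = -12)
N = 37861/2 (N = 37885/2 - 12 = 37861/2 ≈ 18931.)
P(D) = 1 (P(D) = (2*D)/((2*D)) = (2*D)*(1/(2*D)) = 1)
1/(N + P(58)) = 1/(37861/2 + 1) = 1/(37863/2) = 2/37863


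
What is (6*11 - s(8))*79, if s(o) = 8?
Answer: 4582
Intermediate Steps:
(6*11 - s(8))*79 = (6*11 - 1*8)*79 = (66 - 8)*79 = 58*79 = 4582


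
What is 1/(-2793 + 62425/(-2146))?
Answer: -2146/6056203 ≈ -0.00035435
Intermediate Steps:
1/(-2793 + 62425/(-2146)) = 1/(-2793 + 62425*(-1/2146)) = 1/(-2793 - 62425/2146) = 1/(-6056203/2146) = -2146/6056203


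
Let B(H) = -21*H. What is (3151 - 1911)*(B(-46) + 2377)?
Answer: 4145320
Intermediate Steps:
(3151 - 1911)*(B(-46) + 2377) = (3151 - 1911)*(-21*(-46) + 2377) = 1240*(966 + 2377) = 1240*3343 = 4145320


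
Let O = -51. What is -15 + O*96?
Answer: -4911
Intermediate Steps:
-15 + O*96 = -15 - 51*96 = -15 - 4896 = -4911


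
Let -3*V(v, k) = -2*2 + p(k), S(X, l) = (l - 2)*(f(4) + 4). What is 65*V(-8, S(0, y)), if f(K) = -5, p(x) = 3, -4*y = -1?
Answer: 65/3 ≈ 21.667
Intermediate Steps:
y = 1/4 (y = -1/4*(-1) = 1/4 ≈ 0.25000)
S(X, l) = 2 - l (S(X, l) = (l - 2)*(-5 + 4) = (-2 + l)*(-1) = 2 - l)
V(v, k) = 1/3 (V(v, k) = -(-2*2 + 3)/3 = -(-4 + 3)/3 = -1/3*(-1) = 1/3)
65*V(-8, S(0, y)) = 65*(1/3) = 65/3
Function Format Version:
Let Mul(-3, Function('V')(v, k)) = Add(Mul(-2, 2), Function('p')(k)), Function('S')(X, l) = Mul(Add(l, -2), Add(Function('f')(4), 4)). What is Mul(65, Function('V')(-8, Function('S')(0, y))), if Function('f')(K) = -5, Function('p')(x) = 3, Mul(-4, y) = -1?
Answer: Rational(65, 3) ≈ 21.667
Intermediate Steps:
y = Rational(1, 4) (y = Mul(Rational(-1, 4), -1) = Rational(1, 4) ≈ 0.25000)
Function('S')(X, l) = Add(2, Mul(-1, l)) (Function('S')(X, l) = Mul(Add(l, -2), Add(-5, 4)) = Mul(Add(-2, l), -1) = Add(2, Mul(-1, l)))
Function('V')(v, k) = Rational(1, 3) (Function('V')(v, k) = Mul(Rational(-1, 3), Add(Mul(-2, 2), 3)) = Mul(Rational(-1, 3), Add(-4, 3)) = Mul(Rational(-1, 3), -1) = Rational(1, 3))
Mul(65, Function('V')(-8, Function('S')(0, y))) = Mul(65, Rational(1, 3)) = Rational(65, 3)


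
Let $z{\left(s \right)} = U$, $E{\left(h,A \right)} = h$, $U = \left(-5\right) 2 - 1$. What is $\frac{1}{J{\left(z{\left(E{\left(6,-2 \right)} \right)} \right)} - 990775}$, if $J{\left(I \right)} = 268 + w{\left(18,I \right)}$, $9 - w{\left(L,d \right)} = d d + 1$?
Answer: $- \frac{1}{990620} \approx -1.0095 \cdot 10^{-6}$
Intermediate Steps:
$w{\left(L,d \right)} = 8 - d^{2}$ ($w{\left(L,d \right)} = 9 - \left(d d + 1\right) = 9 - \left(d^{2} + 1\right) = 9 - \left(1 + d^{2}\right) = 8 - d^{2}$)
$U = -11$ ($U = -10 - 1 = -11$)
$z{\left(s \right)} = -11$
$J{\left(I \right)} = 276 - I^{2}$ ($J{\left(I \right)} = 268 - \left(-8 + I^{2}\right) = 276 - I^{2}$)
$\frac{1}{J{\left(z{\left(E{\left(6,-2 \right)} \right)} \right)} - 990775} = \frac{1}{\left(276 - \left(-11\right)^{2}\right) - 990775} = \frac{1}{\left(276 - 121\right) - 990775} = \frac{1}{155 - 990775} = \frac{1}{-990620} = - \frac{1}{990620}$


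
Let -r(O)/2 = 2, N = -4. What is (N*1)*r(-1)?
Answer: 16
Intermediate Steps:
r(O) = -4 (r(O) = -2*2 = -4)
(N*1)*r(-1) = -4*1*(-4) = -4*(-4) = 16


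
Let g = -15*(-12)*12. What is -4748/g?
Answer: -1187/540 ≈ -2.1981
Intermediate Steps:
g = 2160 (g = 180*12 = 2160)
-4748/g = -4748/2160 = -4748*1/2160 = -1187/540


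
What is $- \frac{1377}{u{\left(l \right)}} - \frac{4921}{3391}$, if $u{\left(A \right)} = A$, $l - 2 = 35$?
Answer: $- \frac{4851484}{125467} \approx -38.667$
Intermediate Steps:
$l = 37$ ($l = 2 + 35 = 37$)
$- \frac{1377}{u{\left(l \right)}} - \frac{4921}{3391} = - \frac{1377}{37} - \frac{4921}{3391} = - \frac{4851484}{125467}$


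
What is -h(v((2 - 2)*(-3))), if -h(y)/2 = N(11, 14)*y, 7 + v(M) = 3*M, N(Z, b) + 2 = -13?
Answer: 210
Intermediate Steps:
N(Z, b) = -15 (N(Z, b) = -2 - 13 = -15)
v(M) = -7 + 3*M
h(y) = 30*y (h(y) = -(-30)*y = 30*y)
-h(v((2 - 2)*(-3))) = -30*(-7 + 3*((2 - 2)*(-3))) = -30*(-7 + 3*(0*(-3))) = -30*(-7 + 3*0) = -30*(-7 + 0) = -30*(-7) = -1*(-210) = 210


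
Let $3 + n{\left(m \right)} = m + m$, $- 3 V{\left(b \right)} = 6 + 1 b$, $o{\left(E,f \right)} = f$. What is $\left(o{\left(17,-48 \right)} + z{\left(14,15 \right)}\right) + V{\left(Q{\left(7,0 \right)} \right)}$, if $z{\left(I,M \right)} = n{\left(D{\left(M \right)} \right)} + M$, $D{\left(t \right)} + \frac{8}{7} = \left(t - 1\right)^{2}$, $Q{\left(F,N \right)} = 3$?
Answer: $\frac{2455}{7} \approx 350.71$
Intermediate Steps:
$D{\left(t \right)} = - \frac{8}{7} + \left(-1 + t\right)^{2}$ ($D{\left(t \right)} = - \frac{8}{7} + \left(t - 1\right)^{2} = - \frac{8}{7} + \left(-1 + t\right)^{2}$)
$V{\left(b \right)} = -2 - \frac{b}{3}$ ($V{\left(b \right)} = - \frac{6 + 1 b}{3} = - \frac{6 + b}{3} = -2 - \frac{b}{3}$)
$n{\left(m \right)} = -3 + 2 m$ ($n{\left(m \right)} = -3 + \left(m + m\right) = -3 + 2 m$)
$z{\left(I,M \right)} = - \frac{37}{7} + M + 2 \left(-1 + M\right)^{2}$ ($z{\left(I,M \right)} = \left(-3 + 2 \left(- \frac{8}{7} + \left(-1 + M\right)^{2}\right)\right) + M = \left(-3 + \left(- \frac{16}{7} + 2 \left(-1 + M\right)^{2}\right)\right) + M = \left(- \frac{37}{7} + 2 \left(-1 + M\right)^{2}\right) + M = - \frac{37}{7} + M + 2 \left(-1 + M\right)^{2}$)
$\left(o{\left(17,-48 \right)} + z{\left(14,15 \right)}\right) + V{\left(Q{\left(7,0 \right)} \right)} = \left(-48 - \left(\frac{338}{7} - 450\right)\right) - 3 = \left(-48 - - \frac{2812}{7}\right) - 3 = \left(-48 + \frac{2812}{7}\right) - 3 = \frac{2476}{7} - 3 = \frac{2455}{7}$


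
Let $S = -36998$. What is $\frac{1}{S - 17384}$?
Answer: $- \frac{1}{54382} \approx -1.8388 \cdot 10^{-5}$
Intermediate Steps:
$\frac{1}{S - 17384} = \frac{1}{-36998 - 17384} = \frac{1}{-54382} = - \frac{1}{54382}$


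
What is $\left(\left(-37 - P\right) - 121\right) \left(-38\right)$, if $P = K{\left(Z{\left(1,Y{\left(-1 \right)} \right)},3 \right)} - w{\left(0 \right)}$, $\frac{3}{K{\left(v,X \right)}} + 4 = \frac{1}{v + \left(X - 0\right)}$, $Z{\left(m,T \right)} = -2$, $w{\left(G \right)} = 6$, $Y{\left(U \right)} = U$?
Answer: $5738$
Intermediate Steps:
$K{\left(v,X \right)} = \frac{3}{-4 + \frac{1}{X + v}}$ ($K{\left(v,X \right)} = \frac{3}{-4 + \frac{1}{v + \left(X - 0\right)}} = \frac{3}{-4 + \frac{1}{v + \left(X + 0\right)}} = \frac{3}{-4 + \frac{1}{v + X}} = \frac{3}{-4 + \frac{1}{X + v}}$)
$P = -7$ ($P = \frac{3 \left(\left(-1\right) 3 - -2\right)}{-1 + 4 \cdot 3 + 4 \left(-2\right)} - 6 = \frac{3 \left(-3 + 2\right)}{-1 + 12 - 8} - 6 = 3 \cdot \frac{1}{3} \left(-1\right) - 6 = -1 - 6 = -7$)
$\left(\left(-37 - P\right) - 121\right) \left(-38\right) = \left(\left(-37 - -7\right) - 121\right) \left(-38\right) = \left(\left(-37 + 7\right) - 121\right) \left(-38\right) = \left(-30 - 121\right) \left(-38\right) = \left(-151\right) \left(-38\right) = 5738$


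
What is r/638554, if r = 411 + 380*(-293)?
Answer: -15847/91222 ≈ -0.17372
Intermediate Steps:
r = -110929 (r = 411 - 111340 = -110929)
r/638554 = -110929/638554 = -110929*1/638554 = -15847/91222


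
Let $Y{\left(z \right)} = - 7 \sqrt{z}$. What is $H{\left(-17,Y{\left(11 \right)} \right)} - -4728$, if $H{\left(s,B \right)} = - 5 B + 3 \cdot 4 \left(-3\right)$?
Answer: $4692 + 35 \sqrt{11} \approx 4808.1$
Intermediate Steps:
$H{\left(s,B \right)} = -36 - 5 B$ ($H{\left(s,B \right)} = - 5 B + 12 \left(-3\right) = - 5 B - 36 = -36 - 5 B$)
$H{\left(-17,Y{\left(11 \right)} \right)} - -4728 = \left(-36 - 5 \left(- 7 \sqrt{11}\right)\right) - -4728 = \left(-36 + 35 \sqrt{11}\right) + 4728 = 4692 + 35 \sqrt{11}$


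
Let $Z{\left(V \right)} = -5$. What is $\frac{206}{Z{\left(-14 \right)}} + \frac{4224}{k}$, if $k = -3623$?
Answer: $- \frac{767458}{18115} \approx -42.366$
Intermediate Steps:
$\frac{206}{Z{\left(-14 \right)}} + \frac{4224}{k} = \frac{206}{-5} + \frac{4224}{-3623} = 206 \left(- \frac{1}{5}\right) + 4224 \left(- \frac{1}{3623}\right) = - \frac{206}{5} - \frac{4224}{3623} = - \frac{767458}{18115}$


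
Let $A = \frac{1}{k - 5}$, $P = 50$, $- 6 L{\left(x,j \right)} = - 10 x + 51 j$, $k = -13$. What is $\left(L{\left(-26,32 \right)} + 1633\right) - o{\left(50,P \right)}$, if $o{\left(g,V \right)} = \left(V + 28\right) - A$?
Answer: $\frac{22313}{18} \approx 1239.6$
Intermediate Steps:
$L{\left(x,j \right)} = - \frac{17 j}{2} + \frac{5 x}{3}$ ($L{\left(x,j \right)} = - \frac{- 10 x + 51 j}{6} = - \frac{17 j}{2} + \frac{5 x}{3}$)
$A = - \frac{1}{18}$ ($A = \frac{1}{-13 - 5} = \frac{1}{-18} = - \frac{1}{18} \approx -0.055556$)
$o{\left(g,V \right)} = \frac{505}{18} + V$ ($o{\left(g,V \right)} = \left(V + 28\right) - - \frac{1}{18} = \left(28 + V\right) + \frac{1}{18} = \frac{505}{18} + V$)
$\left(L{\left(-26,32 \right)} + 1633\right) - o{\left(50,P \right)} = \left(\left(\left(- \frac{17}{2}\right) 32 + \frac{5}{3} \left(-26\right)\right) + 1633\right) - \left(\frac{505}{18} + 50\right) = \left(\left(-272 - \frac{130}{3}\right) + 1633\right) - \frac{1405}{18} = \left(- \frac{946}{3} + 1633\right) - \frac{1405}{18} = \frac{3953}{3} - \frac{1405}{18} = \frac{22313}{18}$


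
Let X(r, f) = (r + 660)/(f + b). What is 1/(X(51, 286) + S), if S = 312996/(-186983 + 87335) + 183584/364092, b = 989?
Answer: -107079457200/222633730007 ≈ -0.48097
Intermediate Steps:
S = -664344175/251951664 (S = 312996/(-99648) + 183584*(1/364092) = 312996*(-1/99648) + 45896/91023 = -26083/8304 + 45896/91023 = -664344175/251951664 ≈ -2.6368)
X(r, f) = (660 + r)/(989 + f) (X(r, f) = (r + 660)/(f + 989) = (660 + r)/(989 + f))
1/(X(51, 286) + S) = 1/((660 + 51)/(989 + 286) - 664344175/251951664) = 1/(711/1275 - 664344175/251951664) = 1/((1/1275)*711 - 664344175/251951664) = 1/(237/425 - 664344175/251951664) = 1/(-222633730007/107079457200) = -107079457200/222633730007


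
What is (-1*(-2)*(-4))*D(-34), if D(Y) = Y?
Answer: 272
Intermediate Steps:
(-1*(-2)*(-4))*D(-34) = (-1*(-2)*(-4))*(-34) = (2*(-4))*(-34) = -8*(-34) = 272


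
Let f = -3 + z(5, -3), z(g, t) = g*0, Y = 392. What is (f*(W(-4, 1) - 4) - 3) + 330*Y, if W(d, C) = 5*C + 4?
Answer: 129342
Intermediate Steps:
z(g, t) = 0
W(d, C) = 4 + 5*C
f = -3 (f = -3 + 0 = -3)
(f*(W(-4, 1) - 4) - 3) + 330*Y = (-3*((4 + 5*1) - 4) - 3) + 330*392 = (-3*((4 + 5) - 4) - 3) + 129360 = (-3*(9 - 4) - 3) + 129360 = (-3*5 - 3) + 129360 = (-15 - 3) + 129360 = -18 + 129360 = 129342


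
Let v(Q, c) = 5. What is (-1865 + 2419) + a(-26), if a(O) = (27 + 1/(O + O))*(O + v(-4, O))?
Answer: -655/52 ≈ -12.596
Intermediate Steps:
a(O) = (5 + O)*(27 + 1/(2*O)) (a(O) = (27 + 1/(O + O))*(O + 5) = (27 + 1/(2*O))*(5 + O) = (5 + O)*(27 + 1/(2*O)))
(-1865 + 2419) + a(-26) = (-1865 + 2419) + (1/2)*(5 - 26*(271 + 54*(-26)))/(-26) = 554 + (1/2)*(-1/26)*(5 - 26*(271 - 1404)) = 554 + (1/2)*(-1/26)*(5 - 26*(-1133)) = 554 + (1/2)*(-1/26)*(5 + 29458) = 554 + (1/2)*(-1/26)*29463 = 554 - 29463/52 = -655/52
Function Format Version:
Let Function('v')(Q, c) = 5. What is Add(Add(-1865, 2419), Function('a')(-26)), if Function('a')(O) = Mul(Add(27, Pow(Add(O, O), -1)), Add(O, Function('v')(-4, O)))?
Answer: Rational(-655, 52) ≈ -12.596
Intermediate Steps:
Function('a')(O) = Mul(Add(5, O), Add(27, Mul(Rational(1, 2), Pow(O, -1)))) (Function('a')(O) = Mul(Add(27, Pow(Add(O, O), -1)), Add(O, 5)) = Mul(Add(27, Pow(Mul(2, O), -1)), Add(5, O)) = Mul(Add(27, Mul(Rational(1, 2), Pow(O, -1))), Add(5, O)) = Mul(Add(5, O), Add(27, Mul(Rational(1, 2), Pow(O, -1)))))
Add(Add(-1865, 2419), Function('a')(-26)) = Add(Add(-1865, 2419), Mul(Rational(1, 2), Pow(-26, -1), Add(5, Mul(-26, Add(271, Mul(54, -26)))))) = Add(554, Mul(Rational(1, 2), Rational(-1, 26), Add(5, Mul(-26, Add(271, -1404))))) = Add(554, Mul(Rational(1, 2), Rational(-1, 26), Add(5, Mul(-26, -1133)))) = Add(554, Mul(Rational(1, 2), Rational(-1, 26), Add(5, 29458))) = Add(554, Mul(Rational(1, 2), Rational(-1, 26), 29463)) = Add(554, Rational(-29463, 52)) = Rational(-655, 52)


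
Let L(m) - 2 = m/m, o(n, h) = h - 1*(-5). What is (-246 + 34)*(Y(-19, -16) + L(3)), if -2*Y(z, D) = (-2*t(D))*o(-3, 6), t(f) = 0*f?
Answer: -636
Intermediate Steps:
t(f) = 0
o(n, h) = 5 + h (o(n, h) = h + 5 = 5 + h)
L(m) = 3 (L(m) = 2 + m/m = 2 + 1 = 3)
Y(z, D) = 0 (Y(z, D) = -(-2*0)*(5 + 6)/2 = -0*11 = -½*0 = 0)
(-246 + 34)*(Y(-19, -16) + L(3)) = (-246 + 34)*(0 + 3) = -212*3 = -636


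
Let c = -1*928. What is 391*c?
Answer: -362848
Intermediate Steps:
c = -928
391*c = 391*(-928) = -362848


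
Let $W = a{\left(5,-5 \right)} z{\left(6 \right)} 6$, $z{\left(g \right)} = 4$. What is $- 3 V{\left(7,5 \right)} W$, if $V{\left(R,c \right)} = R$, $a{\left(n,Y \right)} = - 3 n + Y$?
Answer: $10080$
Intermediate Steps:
$a{\left(n,Y \right)} = Y - 3 n$
$W = -480$ ($W = \left(-5 - 15\right) 4 \cdot 6 = \left(-20\right) 4 \cdot 6 = \left(-80\right) 6 = -480$)
$- 3 V{\left(7,5 \right)} W = \left(-3\right) 7 \left(-480\right) = \left(-21\right) \left(-480\right) = 10080$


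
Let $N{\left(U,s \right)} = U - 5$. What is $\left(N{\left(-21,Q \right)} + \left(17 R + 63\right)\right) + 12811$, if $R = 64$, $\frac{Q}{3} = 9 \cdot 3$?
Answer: $13936$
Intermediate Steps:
$Q = 81$ ($Q = 3 \cdot 9 \cdot 3 = 3 \cdot 27 = 81$)
$N{\left(U,s \right)} = -5 + U$
$\left(N{\left(-21,Q \right)} + \left(17 R + 63\right)\right) + 12811 = \left(\left(-5 - 21\right) + \left(17 \cdot 64 + 63\right)\right) + 12811 = \left(-26 + \left(1088 + 63\right)\right) + 12811 = \left(-26 + 1151\right) + 12811 = 1125 + 12811 = 13936$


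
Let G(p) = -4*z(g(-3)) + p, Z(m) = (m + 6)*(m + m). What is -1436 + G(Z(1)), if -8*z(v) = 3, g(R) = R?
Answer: -2841/2 ≈ -1420.5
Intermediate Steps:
Z(m) = 2*m*(6 + m) (Z(m) = (6 + m)*(2*m) = 2*m*(6 + m))
z(v) = -3/8 (z(v) = -⅛*3 = -3/8)
G(p) = 3/2 + p (G(p) = -4*(-3/8) + p = 3/2 + p)
-1436 + G(Z(1)) = -1436 + (3/2 + 2*1*(6 + 1)) = -1436 + (3/2 + 2*1*7) = -1436 + (3/2 + 14) = -1436 + 31/2 = -2841/2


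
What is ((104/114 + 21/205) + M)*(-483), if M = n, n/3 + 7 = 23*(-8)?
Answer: 1076067328/3895 ≈ 2.7627e+5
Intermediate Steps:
n = -573 (n = -21 + 3*(23*(-8)) = -21 + 3*(-184) = -21 - 552 = -573)
M = -573
((104/114 + 21/205) + M)*(-483) = ((104/114 + 21/205) - 573)*(-483) = ((104*(1/114) + 21*(1/205)) - 573)*(-483) = ((52/57 + 21/205) - 573)*(-483) = (11857/11685 - 573)*(-483) = -6683648/11685*(-483) = 1076067328/3895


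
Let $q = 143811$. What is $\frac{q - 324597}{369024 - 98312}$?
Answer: $- \frac{90393}{135356} \approx -0.66782$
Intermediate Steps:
$\frac{q - 324597}{369024 - 98312} = \frac{143811 - 324597}{369024 - 98312} = - \frac{180786}{270712} = \left(-180786\right) \frac{1}{270712} = - \frac{90393}{135356}$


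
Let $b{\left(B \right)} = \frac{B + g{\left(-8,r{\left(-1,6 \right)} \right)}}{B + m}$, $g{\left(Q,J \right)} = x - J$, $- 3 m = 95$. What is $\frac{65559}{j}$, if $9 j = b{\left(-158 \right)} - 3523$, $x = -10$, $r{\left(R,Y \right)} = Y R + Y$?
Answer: $- \frac{335727639}{2004083} \approx -167.52$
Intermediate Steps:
$r{\left(R,Y \right)} = Y + R Y$ ($r{\left(R,Y \right)} = R Y + Y = Y + R Y$)
$m = - \frac{95}{3}$ ($m = \left(- \frac{1}{3}\right) 95 = - \frac{95}{3} \approx -31.667$)
$g{\left(Q,J \right)} = -10 - J$
$b{\left(B \right)} = \frac{-10 + B}{- \frac{95}{3} + B}$ ($b{\left(B \right)} = \frac{B - \left(10 + 6 \left(1 - 1\right)\right)}{B - \frac{95}{3}} = \frac{B - \left(10 + 6 \cdot 0\right)}{- \frac{95}{3} + B} = \frac{B - 10}{- \frac{95}{3} + B} = \frac{-10 + B}{- \frac{95}{3} + B}$)
$j = - \frac{2004083}{5121}$ ($j = \frac{\frac{3 \left(-10 - 158\right)}{-95 + 3 \left(-158\right)} - 3523}{9} = \frac{3 \frac{1}{-95 - 474} \left(-168\right) - 3523}{9} = \frac{3 \frac{1}{-569} \left(-168\right) - 3523}{9} = \frac{3 \left(- \frac{1}{569}\right) \left(-168\right) - 3523}{9} = \frac{\frac{504}{569} - 3523}{9} = \frac{1}{9} \left(- \frac{2004083}{569}\right) = - \frac{2004083}{5121} \approx -391.35$)
$\frac{65559}{j} = \frac{65559}{- \frac{2004083}{5121}} = 65559 \left(- \frac{5121}{2004083}\right) = - \frac{335727639}{2004083}$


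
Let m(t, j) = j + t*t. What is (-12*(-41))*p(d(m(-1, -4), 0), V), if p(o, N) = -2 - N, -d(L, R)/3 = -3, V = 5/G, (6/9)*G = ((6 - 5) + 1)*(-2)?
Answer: -574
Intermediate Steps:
G = -6 (G = 3*(((6 - 5) + 1)*(-2))/2 = 3*((1 + 1)*(-2))/2 = 3*(2*(-2))/2 = (3/2)*(-4) = -6)
V = -5/6 (V = 5/(-6) = 5*(-1/6) = -5/6 ≈ -0.83333)
m(t, j) = j + t**2
d(L, R) = 9 (d(L, R) = -3*(-3) = 9)
(-12*(-41))*p(d(m(-1, -4), 0), V) = (-12*(-41))*(-2 - 1*(-5/6)) = 492*(-2 + 5/6) = 492*(-7/6) = -574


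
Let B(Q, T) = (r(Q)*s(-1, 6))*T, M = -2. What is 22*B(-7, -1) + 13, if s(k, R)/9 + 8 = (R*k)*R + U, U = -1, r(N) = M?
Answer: -17807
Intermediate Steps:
r(N) = -2
s(k, R) = -81 + 9*k*R² (s(k, R) = -72 + 9*((R*k)*R - 1) = -72 + 9*(k*R² - 1) = -72 + 9*(-1 + k*R²) = -72 + (-9 + 9*k*R²) = -81 + 9*k*R²)
B(Q, T) = 810*T (B(Q, T) = (-2*(-81 + 9*(-1)*6²))*T = (-2*(-81 + 9*(-1)*36))*T = (-2*(-81 - 324))*T = (-2*(-405))*T = 810*T)
22*B(-7, -1) + 13 = 22*(810*(-1)) + 13 = 22*(-810) + 13 = -17820 + 13 = -17807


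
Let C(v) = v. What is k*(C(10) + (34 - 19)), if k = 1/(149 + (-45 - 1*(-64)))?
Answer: 25/168 ≈ 0.14881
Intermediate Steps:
k = 1/168 (k = 1/(149 + (-45 + 64)) = 1/(149 + 19) = 1/168 ≈ 0.0059524)
k*(C(10) + (34 - 19)) = (10 + (34 - 19))/168 = (10 + 15)/168 = (1/168)*25 = 25/168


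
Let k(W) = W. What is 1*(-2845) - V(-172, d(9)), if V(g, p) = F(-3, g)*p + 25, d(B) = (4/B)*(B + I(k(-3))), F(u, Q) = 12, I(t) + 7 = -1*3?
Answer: -8594/3 ≈ -2864.7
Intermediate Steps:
I(t) = -10 (I(t) = -7 - 1*3 = -7 - 3 = -10)
d(B) = 4*(-10 + B)/B (d(B) = (4/B)*(B - 10) = (4/B)*(-10 + B) = 4*(-10 + B)/B)
V(g, p) = 25 + 12*p (V(g, p) = 12*p + 25 = 25 + 12*p)
1*(-2845) - V(-172, d(9)) = 1*(-2845) - (25 + 12*(4 - 40/9)) = -2845 - (25 + 12*(4 - 40*⅑)) = -2845 - (25 + 12*(4 - 40/9)) = -2845 - (25 + 12*(-4/9)) = -2845 - (25 - 16/3) = -2845 - 1*59/3 = -2845 - 59/3 = -8594/3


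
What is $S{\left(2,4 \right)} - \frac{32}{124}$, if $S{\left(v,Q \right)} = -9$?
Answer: $- \frac{287}{31} \approx -9.2581$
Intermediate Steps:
$S{\left(2,4 \right)} - \frac{32}{124} = -9 - \frac{32}{124} = -9 - \frac{8}{31} = - \frac{287}{31}$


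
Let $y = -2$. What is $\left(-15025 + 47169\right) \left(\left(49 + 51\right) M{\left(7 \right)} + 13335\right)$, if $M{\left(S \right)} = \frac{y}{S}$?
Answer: $427721840$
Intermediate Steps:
$M{\left(S \right)} = - \frac{2}{S}$
$\left(-15025 + 47169\right) \left(\left(49 + 51\right) M{\left(7 \right)} + 13335\right) = \left(-15025 + 47169\right) \left(\left(49 + 51\right) \left(- \frac{2}{7}\right) + 13335\right) = 32144 \left(100 \left(\left(-2\right) \frac{1}{7}\right) + 13335\right) = 32144 \left(100 \left(- \frac{2}{7}\right) + 13335\right) = 32144 \left(- \frac{200}{7} + 13335\right) = 32144 \cdot \frac{93145}{7} = 427721840$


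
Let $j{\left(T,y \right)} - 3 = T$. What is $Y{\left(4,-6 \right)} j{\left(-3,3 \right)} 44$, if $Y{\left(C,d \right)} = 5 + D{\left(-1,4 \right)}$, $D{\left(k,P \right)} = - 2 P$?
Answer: $0$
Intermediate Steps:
$j{\left(T,y \right)} = 3 + T$
$Y{\left(C,d \right)} = -3$ ($Y{\left(C,d \right)} = 5 - 8 = -3$)
$Y{\left(4,-6 \right)} j{\left(-3,3 \right)} 44 = - 3 \left(3 - 3\right) 44 = \left(-3\right) 0 \cdot 44 = 0 \cdot 44 = 0$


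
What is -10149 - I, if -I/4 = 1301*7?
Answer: 26279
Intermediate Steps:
I = -36428 (I = -5204*7 = -4*9107 = -36428)
-10149 - I = -10149 - 1*(-36428) = -10149 + 36428 = 26279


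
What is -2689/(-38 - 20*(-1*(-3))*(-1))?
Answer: -2689/22 ≈ -122.23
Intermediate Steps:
-2689/(-38 - 20*(-1*(-3))*(-1)) = -2689/(-38 - 60*(-1)) = -2689/(-38 - 20*(-3)) = -2689/(-38 + 60) = -2689/22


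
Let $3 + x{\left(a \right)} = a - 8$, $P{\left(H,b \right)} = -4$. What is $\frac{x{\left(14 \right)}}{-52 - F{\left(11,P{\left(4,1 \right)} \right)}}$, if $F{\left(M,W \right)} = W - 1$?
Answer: $- \frac{3}{47} \approx -0.06383$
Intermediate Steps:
$F{\left(M,W \right)} = -1 + W$ ($F{\left(M,W \right)} = W - 1 = -1 + W$)
$x{\left(a \right)} = -11 + a$ ($x{\left(a \right)} = -3 + \left(a - 8\right) = -3 + \left(-8 + a\right) = -11 + a$)
$\frac{x{\left(14 \right)}}{-52 - F{\left(11,P{\left(4,1 \right)} \right)}} = \frac{-11 + 14}{-52 - \left(-1 - 4\right)} = \frac{1}{-52 - -5} \cdot 3 = \frac{1}{-52 + 5} \cdot 3 = \frac{1}{-47} \cdot 3 = \left(- \frac{1}{47}\right) 3 = - \frac{3}{47}$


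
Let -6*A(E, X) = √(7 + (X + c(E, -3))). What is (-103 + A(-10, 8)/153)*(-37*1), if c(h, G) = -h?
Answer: 3498683/918 ≈ 3811.2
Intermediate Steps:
A(E, X) = -√(7 + X - E)/6 (A(E, X) = -√(7 + (X - E))/6 = -√(7 + X - E)/6)
(-103 + A(-10, 8)/153)*(-37*1) = (-103 - √(7 + 8 - 1*(-10))/6/153)*(-37*1) = (-103 - √(7 + 8 + 10)/6*(1/153))*(-37) = (-103 - √25/6*(1/153))*(-37) = (-103 - ⅙*5*(1/153))*(-37) = (-103 - ⅚*1/153)*(-37) = (-103 - 5/918)*(-37) = -94559/918*(-37) = 3498683/918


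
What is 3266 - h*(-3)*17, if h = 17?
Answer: 4133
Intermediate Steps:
3266 - h*(-3)*17 = 3266 - 17*(-3)*17 = 3266 - (-51)*17 = 3266 - 1*(-867) = 3266 + 867 = 4133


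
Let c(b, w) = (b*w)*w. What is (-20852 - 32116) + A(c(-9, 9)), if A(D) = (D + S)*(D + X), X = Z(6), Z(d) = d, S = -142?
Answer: 576765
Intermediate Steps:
X = 6
c(b, w) = b*w²
A(D) = (-142 + D)*(6 + D) (A(D) = (D - 142)*(D + 6) = (-142 + D)*(6 + D))
(-20852 - 32116) + A(c(-9, 9)) = (-20852 - 32116) + (-852 + (-9*9²)² - (-1224)*9²) = -52968 + (-852 + (-9*81)² - (-1224)*81) = -52968 + (-852 + (-729)² - 136*(-729)) = -52968 + (-852 + 531441 + 99144) = -52968 + 629733 = 576765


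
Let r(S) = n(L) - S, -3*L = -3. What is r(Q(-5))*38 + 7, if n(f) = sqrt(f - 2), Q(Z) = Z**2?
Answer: -943 + 38*I ≈ -943.0 + 38.0*I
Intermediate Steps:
L = 1 (L = -1/3*(-3) = 1)
n(f) = sqrt(-2 + f)
r(S) = I - S (r(S) = sqrt(-2 + 1) - S = sqrt(-1) - S = I - S)
r(Q(-5))*38 + 7 = (I - 1*(-5)**2)*38 + 7 = (I - 1*25)*38 + 7 = (I - 25)*38 + 7 = (-25 + I)*38 + 7 = (-950 + 38*I) + 7 = -943 + 38*I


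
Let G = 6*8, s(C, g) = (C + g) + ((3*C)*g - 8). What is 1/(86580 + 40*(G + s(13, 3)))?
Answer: 1/93500 ≈ 1.0695e-5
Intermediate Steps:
s(C, g) = -8 + C + g + 3*C*g (s(C, g) = (C + g) + (3*C*g - 8) = (C + g) + (-8 + 3*C*g) = -8 + C + g + 3*C*g)
G = 48
1/(86580 + 40*(G + s(13, 3))) = 1/(86580 + 40*(48 + (-8 + 13 + 3 + 3*13*3))) = 1/(86580 + 40*(48 + (-8 + 13 + 3 + 117))) = 1/(86580 + 40*(48 + 125)) = 1/(86580 + 40*173) = 1/(86580 + 6920) = 1/93500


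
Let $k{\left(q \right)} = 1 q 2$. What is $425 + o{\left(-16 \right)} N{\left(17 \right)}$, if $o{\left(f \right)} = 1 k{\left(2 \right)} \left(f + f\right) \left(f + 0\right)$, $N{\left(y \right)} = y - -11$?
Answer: $57769$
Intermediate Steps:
$k{\left(q \right)} = 2 q$ ($k{\left(q \right)} = q 2 = 2 q$)
$N{\left(y \right)} = 11 + y$ ($N{\left(y \right)} = y + 11 = 11 + y$)
$o{\left(f \right)} = 8 f^{2}$ ($o{\left(f \right)} = 1 \cdot 2 \cdot 2 \left(f + f\right) \left(f + 0\right) = 1 \cdot 4 \cdot 2 f f = 1 \cdot 4 \cdot 2 f^{2} = 1 \cdot 8 f^{2} = 8 f^{2}$)
$425 + o{\left(-16 \right)} N{\left(17 \right)} = 425 + 8 \left(-16\right)^{2} \left(11 + 17\right) = 425 + 8 \cdot 256 \cdot 28 = 425 + 2048 \cdot 28 = 425 + 57344 = 57769$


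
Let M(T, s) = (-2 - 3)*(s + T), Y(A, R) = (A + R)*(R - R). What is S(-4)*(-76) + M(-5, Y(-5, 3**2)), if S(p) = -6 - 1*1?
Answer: 557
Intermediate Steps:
Y(A, R) = 0 (Y(A, R) = (A + R)*0 = 0)
S(p) = -7 (S(p) = -6 - 1 = -7)
M(T, s) = -5*T - 5*s (M(T, s) = -5*(T + s) = -5*T - 5*s)
S(-4)*(-76) + M(-5, Y(-5, 3**2)) = -7*(-76) + (-5*(-5) - 5*0) = 532 + (25 + 0) = 532 + 25 = 557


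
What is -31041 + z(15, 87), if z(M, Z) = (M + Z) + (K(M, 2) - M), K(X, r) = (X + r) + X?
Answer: -30922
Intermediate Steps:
K(X, r) = r + 2*X
z(M, Z) = 2 + Z + 2*M (z(M, Z) = (M + Z) + ((2 + 2*M) - M) = (M + Z) + (2 + M) = 2 + Z + 2*M)
-31041 + z(15, 87) = -31041 + (2 + 87 + 2*15) = -31041 + (2 + 87 + 30) = -31041 + 119 = -30922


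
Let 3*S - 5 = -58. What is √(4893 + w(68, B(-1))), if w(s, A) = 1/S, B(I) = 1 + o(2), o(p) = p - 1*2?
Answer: 3*√1527142/53 ≈ 69.950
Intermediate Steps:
S = -53/3 (S = 5/3 + (⅓)*(-58) = 5/3 - 58/3 = -53/3 ≈ -17.667)
o(p) = -2 + p (o(p) = p - 2 = -2 + p)
B(I) = 1 (B(I) = 1 + (-2 + 2) = 1 + 0 = 1)
w(s, A) = -3/53 (w(s, A) = 1/(-53/3) = -3/53)
√(4893 + w(68, B(-1))) = √(4893 - 3/53) = √(259326/53) = 3*√1527142/53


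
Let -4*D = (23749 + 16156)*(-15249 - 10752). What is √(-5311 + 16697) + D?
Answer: 1037569905/4 + √11386 ≈ 2.5939e+8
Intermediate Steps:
D = 1037569905/4 (D = -(23749 + 16156)*(-15249 - 10752)/4 = -39905*(-26001)/4 = -¼*(-1037569905) = 1037569905/4 ≈ 2.5939e+8)
√(-5311 + 16697) + D = √(-5311 + 16697) + 1037569905/4 = √11386 + 1037569905/4 = 1037569905/4 + √11386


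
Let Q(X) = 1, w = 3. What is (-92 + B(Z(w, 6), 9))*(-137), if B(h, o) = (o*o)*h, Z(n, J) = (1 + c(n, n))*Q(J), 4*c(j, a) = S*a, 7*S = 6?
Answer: -78775/14 ≈ -5626.8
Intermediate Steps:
S = 6/7 (S = (⅐)*6 = 6/7 ≈ 0.85714)
c(j, a) = 3*a/14 (c(j, a) = (6*a/7)/4 = 3*a/14)
Z(n, J) = 1 + 3*n/14 (Z(n, J) = (1 + 3*n/14)*1 = 1 + 3*n/14)
B(h, o) = h*o² (B(h, o) = o²*h = h*o²)
(-92 + B(Z(w, 6), 9))*(-137) = (-92 + (1 + (3/14)*3)*9²)*(-137) = (-92 + (1 + 9/14)*81)*(-137) = (-92 + (23/14)*81)*(-137) = (-92 + 1863/14)*(-137) = (575/14)*(-137) = -78775/14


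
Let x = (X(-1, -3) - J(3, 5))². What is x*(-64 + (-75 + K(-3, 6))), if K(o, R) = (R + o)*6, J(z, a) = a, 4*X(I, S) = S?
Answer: -64009/16 ≈ -4000.6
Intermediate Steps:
X(I, S) = S/4
K(o, R) = 6*R + 6*o
x = 529/16 (x = ((¼)*(-3) - 1*5)² = (-¾ - 5)² = (-23/4)² = 529/16 ≈ 33.063)
x*(-64 + (-75 + K(-3, 6))) = 529*(-64 + (-75 + (6*6 + 6*(-3))))/16 = 529*(-64 + (-75 + (36 - 18)))/16 = 529*(-64 + (-75 + 18))/16 = 529*(-64 - 57)/16 = (529/16)*(-121) = -64009/16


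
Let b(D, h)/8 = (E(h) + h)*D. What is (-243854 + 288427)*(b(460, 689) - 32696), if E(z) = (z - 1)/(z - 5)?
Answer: 19104694906072/171 ≈ 1.1172e+11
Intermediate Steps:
E(z) = (-1 + z)/(-5 + z)
b(D, h) = 8*D*(h + (-1 + h)/(-5 + h)) (b(D, h) = 8*(((-1 + h)/(-5 + h) + h)*D) = 8*((h + (-1 + h)/(-5 + h))*D) = 8*(D*(h + (-1 + h)/(-5 + h))) = 8*D*(h + (-1 + h)/(-5 + h)))
(-243854 + 288427)*(b(460, 689) - 32696) = (-243854 + 288427)*(8*460*(-1 + 689 + 689*(-5 + 689))/(-5 + 689) - 32696) = 44573*(8*460*(-1 + 689 + 689*684)/684 - 32696) = 44573*(8*460*(1/684)*(-1 + 689 + 471276) - 32696) = 44573*(8*460*(1/684)*471964 - 32696) = 44573*(434206880/171 - 32696) = 44573*(428615864/171) = 19104694906072/171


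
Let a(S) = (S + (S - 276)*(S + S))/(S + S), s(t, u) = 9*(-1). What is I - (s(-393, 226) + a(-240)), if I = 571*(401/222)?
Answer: 172705/111 ≈ 1555.9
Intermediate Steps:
s(t, u) = -9
I = 228971/222 (I = 571*(401*(1/222)) = 571*(401/222) = 228971/222 ≈ 1031.4)
a(S) = (S + 2*S*(-276 + S))/(2*S) (a(S) = (S + (-276 + S)*(2*S))/((2*S)) = (S + 2*S*(-276 + S))*(1/(2*S)) = (S + 2*S*(-276 + S))/(2*S))
I - (s(-393, 226) + a(-240)) = 228971/222 - (-9 + (-551/2 - 240)) = 228971/222 - (-9 - 1031/2) = 228971/222 - 1*(-1049/2) = 228971/222 + 1049/2 = 172705/111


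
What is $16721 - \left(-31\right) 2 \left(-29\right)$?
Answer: $14923$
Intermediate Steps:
$16721 - \left(-31\right) 2 \left(-29\right) = 16721 - \left(-62\right) \left(-29\right) = 16721 - 1798 = 14923$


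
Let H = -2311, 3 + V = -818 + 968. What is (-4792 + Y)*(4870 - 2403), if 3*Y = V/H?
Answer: -27320448587/2311 ≈ -1.1822e+7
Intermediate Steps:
V = 147 (V = -3 + (-818 + 968) = -3 + 150 = 147)
Y = -49/2311 (Y = (147/(-2311))/3 = (147*(-1/2311))/3 = (⅓)*(-147/2311) = -49/2311 ≈ -0.021203)
(-4792 + Y)*(4870 - 2403) = (-4792 - 49/2311)*(4870 - 2403) = -11074361/2311*2467 = -27320448587/2311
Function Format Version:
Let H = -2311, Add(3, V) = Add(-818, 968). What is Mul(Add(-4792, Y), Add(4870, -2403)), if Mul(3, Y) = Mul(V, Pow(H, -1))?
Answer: Rational(-27320448587, 2311) ≈ -1.1822e+7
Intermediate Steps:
V = 147 (V = Add(-3, Add(-818, 968)) = Add(-3, 150) = 147)
Y = Rational(-49, 2311) (Y = Mul(Rational(1, 3), Mul(147, Pow(-2311, -1))) = Mul(Rational(1, 3), Mul(147, Rational(-1, 2311))) = Mul(Rational(1, 3), Rational(-147, 2311)) = Rational(-49, 2311) ≈ -0.021203)
Mul(Add(-4792, Y), Add(4870, -2403)) = Mul(Add(-4792, Rational(-49, 2311)), Add(4870, -2403)) = Mul(Rational(-11074361, 2311), 2467) = Rational(-27320448587, 2311)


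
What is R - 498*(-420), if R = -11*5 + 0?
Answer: 209105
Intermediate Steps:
R = -55 (R = -55 + 0 = -55)
R - 498*(-420) = -55 - 498*(-420) = -55 + 209160 = 209105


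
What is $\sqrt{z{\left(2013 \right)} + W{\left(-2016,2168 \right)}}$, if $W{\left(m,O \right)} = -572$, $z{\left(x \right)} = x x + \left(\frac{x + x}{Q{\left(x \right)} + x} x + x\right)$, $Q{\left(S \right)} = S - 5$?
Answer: $\frac{2 \sqrt{16393285416277}}{4021} \approx 2013.9$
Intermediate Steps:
$Q{\left(S \right)} = -5 + S$
$z{\left(x \right)} = x + x^{2} + \frac{2 x^{2}}{-5 + 2 x}$ ($z{\left(x \right)} = x x + \left(\frac{x + x}{\left(-5 + x\right) + x} x + x\right) = x^{2} + \left(\frac{2 x}{-5 + 2 x} x + x\right) = x^{2} + \left(\frac{2 x^{2}}{-5 + 2 x} + x\right) = x^{2} + \left(x + \frac{2 x^{2}}{-5 + 2 x}\right) = x + x^{2} + \frac{2 x^{2}}{-5 + 2 x}$)
$\sqrt{z{\left(2013 \right)} + W{\left(-2016,2168 \right)}} = \sqrt{\frac{2013 \left(-5 - 2013 + 2 \cdot 2013^{2}\right)}{-5 + 2 \cdot 2013} - 572} = \sqrt{\frac{2013 \left(-5 - 2013 + 2 \cdot 4052169\right)}{-5 + 4026} - 572} = \sqrt{\frac{2013 \left(-5 - 2013 + 8104338\right)}{4021} - 572} = \sqrt{2013 \cdot \frac{1}{4021} \cdot 8102320 - 572} = \sqrt{\frac{16309970160}{4021} - 572} = \sqrt{\frac{16307670148}{4021}} = \frac{2 \sqrt{16393285416277}}{4021}$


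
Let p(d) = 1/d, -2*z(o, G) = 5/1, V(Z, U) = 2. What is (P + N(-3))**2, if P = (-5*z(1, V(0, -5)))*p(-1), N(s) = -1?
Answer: 729/4 ≈ 182.25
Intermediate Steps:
z(o, G) = -5/2 (z(o, G) = -5/(2*1) = -5/2)
P = -25/2 (P = -5*(-5/2)/(-1) = (25/2)*(-1) = -25/2 ≈ -12.500)
(P + N(-3))**2 = (-25/2 - 1)**2 = (-27/2)**2 = 729/4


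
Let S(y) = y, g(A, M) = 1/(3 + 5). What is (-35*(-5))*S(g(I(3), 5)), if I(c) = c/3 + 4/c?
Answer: 175/8 ≈ 21.875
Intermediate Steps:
I(c) = 4/c + c/3 (I(c) = c*(⅓) + 4/c = c/3 + 4/c = 4/c + c/3)
g(A, M) = ⅛ (g(A, M) = 1/8 = ⅛)
(-35*(-5))*S(g(I(3), 5)) = -35*(-5)*(⅛) = 175*(⅛) = 175/8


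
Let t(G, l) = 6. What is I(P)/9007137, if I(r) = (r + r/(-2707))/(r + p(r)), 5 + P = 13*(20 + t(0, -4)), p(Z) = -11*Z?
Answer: -451/40637199765 ≈ -1.1098e-8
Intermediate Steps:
P = 333 (P = -5 + 13*(20 + 6) = -5 + 13*26 = -5 + 338 = 333)
I(r) = -1353/13535 (I(r) = (r + r/(-2707))/(r - 11*r) = (r + r*(-1/2707))/((-10*r)) = (r - r/2707)*(-1/(10*r)) = (2706*r/2707)*(-1/(10*r)) = -1353/13535)
I(P)/9007137 = -1353/13535/9007137 = -1353/13535*1/9007137 = -451/40637199765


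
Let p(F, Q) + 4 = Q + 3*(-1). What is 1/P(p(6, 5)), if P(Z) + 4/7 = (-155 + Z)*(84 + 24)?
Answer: -7/118696 ≈ -5.8974e-5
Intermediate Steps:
p(F, Q) = -7 + Q (p(F, Q) = -4 + (Q + 3*(-1)) = -4 + (Q - 3) = -4 + (-3 + Q) = -7 + Q)
P(Z) = -117184/7 + 108*Z (P(Z) = -4/7 + (-155 + Z)*(84 + 24) = -4/7 + (-155 + Z)*108 = -4/7 + (-16740 + 108*Z) = -117184/7 + 108*Z)
1/P(p(6, 5)) = 1/(-117184/7 + 108*(-7 + 5)) = 1/(-117184/7 + 108*(-2)) = 1/(-117184/7 - 216) = 1/(-118696/7) = -7/118696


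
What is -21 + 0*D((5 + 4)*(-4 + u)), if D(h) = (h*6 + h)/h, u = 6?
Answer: -21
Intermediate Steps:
D(h) = 7 (D(h) = (6*h + h)/h = (7*h)/h = 7)
-21 + 0*D((5 + 4)*(-4 + u)) = -21 + 0*7 = -21 + 0 = -21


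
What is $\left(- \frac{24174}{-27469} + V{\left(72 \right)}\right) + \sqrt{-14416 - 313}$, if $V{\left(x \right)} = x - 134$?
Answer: $- \frac{1678904}{27469} + i \sqrt{14729} \approx -61.12 + 121.36 i$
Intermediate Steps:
$V{\left(x \right)} = -134 + x$
$\left(- \frac{24174}{-27469} + V{\left(72 \right)}\right) + \sqrt{-14416 - 313} = \left(- \frac{24174}{-27469} + \left(-134 + 72\right)\right) + \sqrt{-14416 - 313} = \left(\left(-24174\right) \left(- \frac{1}{27469}\right) - 62\right) + \sqrt{-14729} = \left(\frac{24174}{27469} - 62\right) + i \sqrt{14729} = - \frac{1678904}{27469} + i \sqrt{14729}$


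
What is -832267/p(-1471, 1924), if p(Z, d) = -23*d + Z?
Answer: 832267/45723 ≈ 18.202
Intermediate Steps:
p(Z, d) = Z - 23*d
-832267/p(-1471, 1924) = -832267/(-1471 - 23*1924) = -832267/(-1471 - 44252) = -832267/(-45723) = -832267*(-1/45723) = 832267/45723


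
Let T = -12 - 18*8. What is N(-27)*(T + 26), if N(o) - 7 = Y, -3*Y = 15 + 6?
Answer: 0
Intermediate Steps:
T = -156 (T = -12 - 144 = -156)
Y = -7 (Y = -(15 + 6)/3 = -⅓*21 = -7)
N(o) = 0 (N(o) = 7 - 7 = 0)
N(-27)*(T + 26) = 0*(-156 + 26) = 0*(-130) = 0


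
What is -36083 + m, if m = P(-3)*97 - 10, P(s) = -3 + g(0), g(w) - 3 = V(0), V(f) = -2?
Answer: -36287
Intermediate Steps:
g(w) = 1 (g(w) = 3 - 2 = 1)
P(s) = -2 (P(s) = -3 + 1 = -2)
m = -204 (m = -2*97 - 10 = -194 - 10 = -204)
-36083 + m = -36083 - 204 = -36287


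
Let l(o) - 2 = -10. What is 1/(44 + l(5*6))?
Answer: 1/36 ≈ 0.027778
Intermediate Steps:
l(o) = -8 (l(o) = 2 - 10 = -8)
1/(44 + l(5*6)) = 1/(44 - 8) = 1/36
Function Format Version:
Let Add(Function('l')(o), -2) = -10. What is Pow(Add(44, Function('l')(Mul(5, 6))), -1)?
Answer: Rational(1, 36) ≈ 0.027778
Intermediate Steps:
Function('l')(o) = -8 (Function('l')(o) = Add(2, -10) = -8)
Pow(Add(44, Function('l')(Mul(5, 6))), -1) = Pow(Add(44, -8), -1) = Pow(36, -1) = Rational(1, 36)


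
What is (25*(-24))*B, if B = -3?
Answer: 1800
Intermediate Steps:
(25*(-24))*B = (25*(-24))*(-3) = -600*(-3) = 1800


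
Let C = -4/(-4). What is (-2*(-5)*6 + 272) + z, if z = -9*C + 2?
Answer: 325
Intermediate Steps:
C = 1 (C = -4*(-¼) = 1)
z = -7 (z = -9*1 + 2 = -9 + 2 = -7)
(-2*(-5)*6 + 272) + z = (-2*(-5)*6 + 272) - 7 = (10*6 + 272) - 7 = (60 + 272) - 7 = 332 - 7 = 325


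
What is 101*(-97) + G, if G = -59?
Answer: -9856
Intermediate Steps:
101*(-97) + G = 101*(-97) - 59 = -9797 - 59 = -9856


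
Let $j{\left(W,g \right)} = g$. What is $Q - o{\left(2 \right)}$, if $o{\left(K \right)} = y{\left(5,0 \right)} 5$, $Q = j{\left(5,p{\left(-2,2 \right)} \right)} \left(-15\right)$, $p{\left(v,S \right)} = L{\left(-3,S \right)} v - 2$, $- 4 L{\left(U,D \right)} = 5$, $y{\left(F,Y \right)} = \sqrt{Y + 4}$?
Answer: $- \frac{35}{2} \approx -17.5$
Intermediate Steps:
$y{\left(F,Y \right)} = \sqrt{4 + Y}$
$L{\left(U,D \right)} = - \frac{5}{4}$ ($L{\left(U,D \right)} = \left(- \frac{1}{4}\right) 5 = - \frac{5}{4}$)
$p{\left(v,S \right)} = -2 - \frac{5 v}{4}$ ($p{\left(v,S \right)} = - \frac{5 v}{4} - 2 = -2 - \frac{5 v}{4}$)
$Q = - \frac{15}{2}$ ($Q = \left(-2 - - \frac{5}{2}\right) \left(-15\right) = \left(-2 + \frac{5}{2}\right) \left(-15\right) = \frac{1}{2} \left(-15\right) = - \frac{15}{2} \approx -7.5$)
$o{\left(K \right)} = 10$ ($o{\left(K \right)} = \sqrt{4 + 0} \cdot 5 = \sqrt{4} \cdot 5 = 2 \cdot 5 = 10$)
$Q - o{\left(2 \right)} = - \frac{15}{2} - 10 = - \frac{35}{2}$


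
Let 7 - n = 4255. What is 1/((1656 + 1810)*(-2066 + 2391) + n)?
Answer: 1/1122202 ≈ 8.9110e-7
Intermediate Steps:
n = -4248 (n = 7 - 1*4255 = 7 - 4255 = -4248)
1/((1656 + 1810)*(-2066 + 2391) + n) = 1/((1656 + 1810)*(-2066 + 2391) - 4248) = 1/(3466*325 - 4248) = 1/(1126450 - 4248) = 1/1122202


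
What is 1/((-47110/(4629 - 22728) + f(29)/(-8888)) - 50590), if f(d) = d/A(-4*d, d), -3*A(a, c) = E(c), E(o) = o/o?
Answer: -160863912/8137685019787 ≈ -1.9768e-5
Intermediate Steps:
E(o) = 1
A(a, c) = -⅓ (A(a, c) = -⅓*1 = -⅓)
f(d) = -3*d (f(d) = d/(-⅓) = d*(-3) = -3*d)
1/((-47110/(4629 - 22728) + f(29)/(-8888)) - 50590) = 1/((-47110/(4629 - 22728) - 3*29/(-8888)) - 50590) = 1/((-47110/(-18099) - 87*(-1/8888)) - 50590) = 1/((-47110*(-1/18099) + 87/8888) - 50590) = 1/((47110/18099 + 87/8888) - 50590) = 1/(420288293/160863912 - 50590) = 1/(-8137685019787/160863912) = -160863912/8137685019787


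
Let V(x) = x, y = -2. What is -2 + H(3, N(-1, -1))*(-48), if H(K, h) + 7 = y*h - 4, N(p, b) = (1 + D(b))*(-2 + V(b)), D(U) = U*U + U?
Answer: 238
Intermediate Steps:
D(U) = U + U² (D(U) = U² + U = U + U²)
N(p, b) = (1 + b*(1 + b))*(-2 + b)
H(K, h) = -11 - 2*h (H(K, h) = -7 + (-2*h - 4) = -7 + (-4 - 2*h) = -11 - 2*h)
-2 + H(3, N(-1, -1))*(-48) = -2 + (-11 - 2*(-2 + (-1)³ - 1*(-1) - 1*(-1)²))*(-48) = -2 + (-11 - 2*(-2 - 1 + 1 - 1*1))*(-48) = -2 + (-11 - 2*(-2 - 1 + 1 - 1))*(-48) = -2 + (-11 - 2*(-3))*(-48) = -2 + (-11 + 6)*(-48) = -2 - 5*(-48) = -2 + 240 = 238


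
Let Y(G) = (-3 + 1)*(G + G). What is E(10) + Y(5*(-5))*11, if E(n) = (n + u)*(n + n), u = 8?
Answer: 1460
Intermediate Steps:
E(n) = 2*n*(8 + n) (E(n) = (n + 8)*(n + n) = (8 + n)*(2*n) = 2*n*(8 + n))
Y(G) = -4*G
E(10) + Y(5*(-5))*11 = 2*10*(8 + 10) - 20*(-5)*11 = 2*10*18 - 4*(-25)*11 = 360 + 100*11 = 360 + 1100 = 1460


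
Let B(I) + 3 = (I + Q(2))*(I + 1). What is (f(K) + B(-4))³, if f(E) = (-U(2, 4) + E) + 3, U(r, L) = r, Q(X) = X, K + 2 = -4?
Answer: -8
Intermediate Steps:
K = -6 (K = -2 - 4 = -6)
f(E) = 1 + E (f(E) = (-1*2 + E) + 3 = (-2 + E) + 3 = 1 + E)
B(I) = -3 + (1 + I)*(2 + I) (B(I) = -3 + (I + 2)*(I + 1) = -3 + (2 + I)*(1 + I) = -3 + (1 + I)*(2 + I))
(f(K) + B(-4))³ = ((1 - 6) + (-1 + (-4)² + 3*(-4)))³ = (-5 + (-1 + 16 - 12))³ = (-5 + 3)³ = (-2)³ = -8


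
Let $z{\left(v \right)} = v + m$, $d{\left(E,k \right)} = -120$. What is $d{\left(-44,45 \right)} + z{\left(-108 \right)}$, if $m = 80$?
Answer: $-148$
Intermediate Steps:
$z{\left(v \right)} = 80 + v$ ($z{\left(v \right)} = v + 80 = 80 + v$)
$d{\left(-44,45 \right)} + z{\left(-108 \right)} = -120 + \left(80 - 108\right) = -120 - 28 = -148$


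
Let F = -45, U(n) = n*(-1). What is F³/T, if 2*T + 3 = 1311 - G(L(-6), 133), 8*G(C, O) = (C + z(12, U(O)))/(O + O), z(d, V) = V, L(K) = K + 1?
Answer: -64638000/463927 ≈ -139.33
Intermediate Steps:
U(n) = -n
L(K) = 1 + K
G(C, O) = (C - O)/(16*O) (G(C, O) = ((C - O)/(O + O))/8 = ((C - O)/((2*O)))/8 = ((C - O)*(1/(2*O)))/8 = ((C - O)/(2*O))/8 = (C - O)/(16*O))
T = 1391781/2128 (T = -3/2 + (1311 - ((1 - 6) - 1*133)/(16*133))/2 = -3/2 + (1311 - (-5 - 133)/(16*133))/2 = -3/2 + (1311 - (-138)/(16*133))/2 = -3/2 + (1311 - 1*(-69/1064))/2 = -3/2 + (1311 + 69/1064)/2 = -3/2 + (½)*(1394973/1064) = -3/2 + 1394973/2128 = 1391781/2128 ≈ 654.03)
F³/T = (-45)³/(1391781/2128) = -91125*2128/1391781 = -64638000/463927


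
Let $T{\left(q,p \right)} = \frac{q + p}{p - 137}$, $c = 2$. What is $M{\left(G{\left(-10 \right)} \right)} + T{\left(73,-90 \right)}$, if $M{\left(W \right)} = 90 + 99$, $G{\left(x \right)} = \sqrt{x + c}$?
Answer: $\frac{42920}{227} \approx 189.07$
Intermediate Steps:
$G{\left(x \right)} = \sqrt{2 + x}$ ($G{\left(x \right)} = \sqrt{x + 2} = \sqrt{2 + x}$)
$T{\left(q,p \right)} = \frac{p + q}{-137 + p}$
$M{\left(W \right)} = 189$
$M{\left(G{\left(-10 \right)} \right)} + T{\left(73,-90 \right)} = 189 + \frac{-90 + 73}{-137 - 90} = 189 + \frac{1}{-227} \left(-17\right) = 189 - - \frac{17}{227} = 189 + \frac{17}{227} = \frac{42920}{227}$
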